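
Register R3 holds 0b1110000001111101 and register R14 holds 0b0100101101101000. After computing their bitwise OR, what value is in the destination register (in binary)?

OR bit by bit (1 where either bit is 1):
  1110000001111101
| 0100101101101000
= 1110101101111101

0b1110101101111101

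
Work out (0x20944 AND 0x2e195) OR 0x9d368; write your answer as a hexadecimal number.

0xbd36c

0x20944 AND 0x2e195 = 0x20104.
Then OR with 0x9d368.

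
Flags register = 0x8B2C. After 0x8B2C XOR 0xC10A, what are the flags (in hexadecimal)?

XOR each hex digit independently (no carries):
  8^C=4, B^1=A, 2^0=2, C^A=6

0x4A26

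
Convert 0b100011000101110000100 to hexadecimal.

0x118B84

Group the bits into nibbles: 0001 0001 1000 1011 1000 0100 → 118B84.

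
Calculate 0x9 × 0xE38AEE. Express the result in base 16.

Multiply each base-16 digit by 9, carrying:
  E×9 = 126 → write E carry 7
  E×9+7 = 133 → write 5 carry 8
  A×9+8 = 98 → write 2 carry 6
  8×9+6 = 78 → write E carry 4
  3×9+4 = 31 → write F carry 1
  E×9+1 = 127 → write F carry 7
  remaining carry: 7

0x7FFE25E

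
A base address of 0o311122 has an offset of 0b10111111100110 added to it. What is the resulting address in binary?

0o311122 = 0b11001001001010010 in binary.
Add column by column in base 2, right to left:
  0+0 = 0
  1+1 = 0 carry 1
  0+1+1 = 0 carry 1
  0+0+1 = 1
  1+0 = 1
  0+1 = 1
  1+1 = 0 carry 1
  0+1+1 = 0 carry 1
  0+1+1 = 0 carry 1
  1+1+1 = 1 carry 1
  0+1+1 = 0 carry 1
  0+1+1 = 0 carry 1
  1+0+1 = 0 carry 1
  0+1+1 = 0 carry 1
  0+0+1 = 1
  1+0 = 1
  1+0 = 1

0b11100001000111000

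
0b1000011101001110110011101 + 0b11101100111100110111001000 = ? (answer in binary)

Add column by column in base 2, right to left:
  1+0 = 1
  0+0 = 0
  1+0 = 1
  1+1 = 0 carry 1
  1+0+1 = 0 carry 1
  0+0+1 = 1
  0+1 = 1
  1+1 = 0 carry 1
  1+1+1 = 1 carry 1
  0+0+1 = 1
  1+1 = 0 carry 1
  1+1+1 = 1 carry 1
  1+0+1 = 0 carry 1
  0+0+1 = 1
  0+1 = 1
  1+1 = 0 carry 1
  0+1+1 = 0 carry 1
  1+1+1 = 1 carry 1
  1+0+1 = 0 carry 1
  1+0+1 = 0 carry 1
  0+1+1 = 0 carry 1
  0+1+1 = 0 carry 1
  0+0+1 = 1
  0+1 = 1
  1+1 = 0 carry 1
  0+1+1 = 0 carry 1
  final carry 1

0b100110000100110101101100101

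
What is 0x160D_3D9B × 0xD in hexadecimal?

0x11EAC20DF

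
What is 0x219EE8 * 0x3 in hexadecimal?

Multiply each base-16 digit by 3, carrying:
  8×3 = 24 → write 8 carry 1
  E×3+1 = 43 → write B carry 2
  E×3+2 = 44 → write C carry 2
  9×3+2 = 29 → write D carry 1
  1×3+1 = 4 → write 4
  2×3 = 6 → write 6

0x64DCB8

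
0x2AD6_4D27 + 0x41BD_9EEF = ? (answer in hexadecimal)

0x6C93EC16

Add column by column in base 16, right to left:
  7+F = 6 carry 1
  2+E+1 = 1 carry 1
  D+E+1 = C carry 1
  4+9+1 = E
  6+D = 3 carry 1
  D+B+1 = 9 carry 1
  A+1+1 = C
  2+4 = 6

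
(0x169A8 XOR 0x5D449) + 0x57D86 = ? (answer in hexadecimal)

0xA3B67

First 0x169A8 XOR 0x5D449 = 0x4BDE1.
Add column by column in base 16, right to left:
  1+6 = 7
  E+8 = 6 carry 1
  D+D+1 = B carry 1
  B+7+1 = 3 carry 1
  4+5+1 = A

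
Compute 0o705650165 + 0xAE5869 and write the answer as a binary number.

0b111110001011010100011011110

0o705650165 = 0b111000101110101000001110101 in binary.
0xAE5869 = 0b101011100101100001101001 in binary.
Add column by column in base 2, right to left:
  1+1 = 0 carry 1
  0+0+1 = 1
  1+0 = 1
  0+1 = 1
  1+0 = 1
  1+1 = 0 carry 1
  1+1+1 = 1 carry 1
  0+0+1 = 1
  0+0 = 0
  0+0 = 0
  0+0 = 0
  0+1 = 1
  1+1 = 0 carry 1
  0+0+1 = 1
  1+1 = 0 carry 1
  0+0+1 = 1
  1+0 = 1
  1+1 = 0 carry 1
  1+1+1 = 1 carry 1
  0+1+1 = 0 carry 1
  1+0+1 = 0 carry 1
  0+1+1 = 0 carry 1
  0+0+1 = 1
  0+1 = 1
  1+0 = 1
  1+0 = 1
  1+0 = 1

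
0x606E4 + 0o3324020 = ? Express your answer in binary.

0b100111010111011110100

0x606E4 = 0b1100000011011100100 in binary.
0o3324020 = 0b11011010100000010000 in binary.
Add column by column in base 2, right to left:
  0+0 = 0
  0+0 = 0
  1+0 = 1
  0+0 = 0
  0+1 = 1
  1+0 = 1
  1+0 = 1
  1+0 = 1
  0+0 = 0
  1+0 = 1
  1+0 = 1
  0+1 = 1
  0+0 = 0
  0+1 = 1
  0+0 = 0
  0+1 = 1
  0+1 = 1
  1+0 = 1
  1+1 = 0 carry 1
  0+1+1 = 0 carry 1
  final carry 1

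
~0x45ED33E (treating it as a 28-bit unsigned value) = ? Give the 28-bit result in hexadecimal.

0xBA12CC1

Each hex digit d becomes F−d:
  4→B, 5→A, E→1, D→2, 3→C, 3→C, E→1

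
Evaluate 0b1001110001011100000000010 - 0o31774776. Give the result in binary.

0b110100001011111000000100

0o31774776 = 0b11001111111100111111110 in binary.
Subtract column by column in base 2:
  0-0 → 0
  1-1 → 0
  0-1 → 1 (borrow)
  0-1-1 → 0 (borrow)
  0-1-1 → 0 (borrow)
  0-1-1 → 0 (borrow)
  0-1-1 → 0 (borrow)
  0-1-1 → 0 (borrow)
  0-1-1 → 0 (borrow)
  0-0-1 → 1 (borrow)
  0-0-1 → 1 (borrow)
  1-1-1 → 1 (borrow)
  1-1-1 → 1 (borrow)
  1-1-1 → 1 (borrow)
  0-1-1 → 0 (borrow)
  1-1-1 → 1 (borrow)
  0-1-1 → 0 (borrow)
  0-1-1 → 0 (borrow)
  0-1-1 → 0 (borrow)
  1-0-1 → 0
  1-0 → 1
  1-1 → 0
  0-1 → 1 (borrow)
  0-0-1 → 1 (borrow)
  1-0-1 → 0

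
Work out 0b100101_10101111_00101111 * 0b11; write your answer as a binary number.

0b11100010000110110001101

Multiply each base-2 digit by 3, carrying:
  1×3 = 3 → write 1 carry 1
  1×3+1 = 4 → write 0 carry 2
  1×3+2 = 5 → write 1 carry 2
  1×3+2 = 5 → write 1 carry 2
  0×3+2 = 2 → write 0 carry 1
  1×3+1 = 4 → write 0 carry 2
  0×3+2 = 2 → write 0 carry 1
  0×3+1 = 1 → write 1
  1×3 = 3 → write 1 carry 1
  1×3+1 = 4 → write 0 carry 2
  1×3+2 = 5 → write 1 carry 2
  1×3+2 = 5 → write 1 carry 2
  0×3+2 = 2 → write 0 carry 1
  1×3+1 = 4 → write 0 carry 2
  0×3+2 = 2 → write 0 carry 1
  1×3+1 = 4 → write 0 carry 2
  1×3+2 = 5 → write 1 carry 2
  0×3+2 = 2 → write 0 carry 1
  1×3+1 = 4 → write 0 carry 2
  0×3+2 = 2 → write 0 carry 1
  0×3+1 = 1 → write 1
  1×3 = 3 → write 1 carry 1
  remaining carry: 1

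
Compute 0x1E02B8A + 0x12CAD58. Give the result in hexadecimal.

0x30CD8E2

Add column by column in base 16, right to left:
  A+8 = 2 carry 1
  8+5+1 = E
  B+D = 8 carry 1
  2+A+1 = D
  0+C = C
  E+2 = 0 carry 1
  1+1+1 = 3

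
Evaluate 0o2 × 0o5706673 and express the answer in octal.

Multiply each base-8 digit by 2, carrying:
  3×2 = 6 → write 6
  7×2 = 14 → write 6 carry 1
  6×2+1 = 13 → write 5 carry 1
  6×2+1 = 13 → write 5 carry 1
  0×2+1 = 1 → write 1
  7×2 = 14 → write 6 carry 1
  5×2+1 = 11 → write 3 carry 1
  remaining carry: 1

0o13615566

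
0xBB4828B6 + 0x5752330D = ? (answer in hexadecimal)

0x1129A5BC3

Add column by column in base 16, right to left:
  6+D = 3 carry 1
  B+0+1 = C
  8+3 = B
  2+3 = 5
  8+2 = A
  4+5 = 9
  B+7 = 2 carry 1
  B+5+1 = 1 carry 1
  final carry 1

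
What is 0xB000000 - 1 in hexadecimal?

The trailing 6 digits are 0, so subtracting 1 borrows through: they become F and the next digit up decrements.

0xAFFFFFF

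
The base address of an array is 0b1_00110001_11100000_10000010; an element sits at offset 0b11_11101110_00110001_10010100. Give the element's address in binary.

Add column by column in base 2, right to left:
  0+0 = 0
  1+0 = 1
  0+1 = 1
  0+0 = 0
  0+1 = 1
  0+0 = 0
  0+0 = 0
  1+1 = 0 carry 1
  0+1+1 = 0 carry 1
  0+0+1 = 1
  0+0 = 0
  0+0 = 0
  0+1 = 1
  1+1 = 0 carry 1
  1+0+1 = 0 carry 1
  1+0+1 = 0 carry 1
  1+0+1 = 0 carry 1
  0+1+1 = 0 carry 1
  0+1+1 = 0 carry 1
  0+1+1 = 0 carry 1
  1+0+1 = 0 carry 1
  1+1+1 = 1 carry 1
  0+1+1 = 0 carry 1
  0+1+1 = 0 carry 1
  1+1+1 = 1 carry 1
  0+1+1 = 0 carry 1
  final carry 1

0b101001000000001001000010110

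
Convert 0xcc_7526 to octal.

0o63072446

Expand each hex digit to 4 bits: c=1100 c=1100 7=0111 5=0101 2=0010 6=0110.
Group the bits in threes: 110 011 000 111 010 100 100 110 → 63072446.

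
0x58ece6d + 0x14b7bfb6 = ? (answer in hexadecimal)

Add column by column in base 16, right to left:
  d+6 = 3 carry 1
  6+b+1 = 2 carry 1
  e+f+1 = e carry 1
  c+b+1 = 8 carry 1
  e+7+1 = 6 carry 1
  8+b+1 = 4 carry 1
  5+4+1 = a
  0+1 = 1

0x1a468e23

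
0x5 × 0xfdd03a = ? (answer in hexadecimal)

Multiply each base-16 digit by 5, carrying:
  a×5 = 50 → write 2 carry 3
  3×5+3 = 18 → write 2 carry 1
  0×5+1 = 1 → write 1
  d×5 = 65 → write 1 carry 4
  d×5+4 = 69 → write 5 carry 4
  f×5+4 = 79 → write f carry 4
  remaining carry: 4

0x4f51122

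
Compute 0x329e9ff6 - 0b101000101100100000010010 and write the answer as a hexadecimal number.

0x31fbd7e4

0b101000101100100000010010 = 0xa2c812 in hexadecimal.
Subtract column by column in base 16:
  6-2 → 4
  f-1 → e
  f-8 → 7
  9-c → d (borrow)
  e-2-1 → b
  9-a → f (borrow)
  2-0-1 → 1
  3-0 → 3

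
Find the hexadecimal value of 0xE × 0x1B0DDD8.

0x17AC21D0

Multiply each base-16 digit by 14, carrying:
  8×14 = 112 → write 0 carry 7
  D×14+7 = 189 → write D carry 11
  D×14+11 = 193 → write 1 carry 12
  D×14+12 = 194 → write 2 carry 12
  0×14+12 = 12 → write C
  B×14 = 154 → write A carry 9
  1×14+9 = 23 → write 7 carry 1
  remaining carry: 1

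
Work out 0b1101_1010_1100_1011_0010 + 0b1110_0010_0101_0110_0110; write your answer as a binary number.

Add column by column in base 2, right to left:
  0+0 = 0
  1+1 = 0 carry 1
  0+1+1 = 0 carry 1
  0+0+1 = 1
  1+0 = 1
  1+1 = 0 carry 1
  0+1+1 = 0 carry 1
  1+0+1 = 0 carry 1
  0+1+1 = 0 carry 1
  0+0+1 = 1
  1+1 = 0 carry 1
  1+0+1 = 0 carry 1
  0+0+1 = 1
  1+1 = 0 carry 1
  0+0+1 = 1
  1+0 = 1
  1+0 = 1
  0+1 = 1
  1+1 = 0 carry 1
  1+1+1 = 1 carry 1
  final carry 1

0b110111101001000011000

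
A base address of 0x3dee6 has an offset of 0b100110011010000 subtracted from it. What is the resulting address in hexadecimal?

0b100110011010000 = 0x4cd0 in hexadecimal.
Subtract column by column in base 16:
  6-0 → 6
  e-d → 1
  e-c → 2
  d-4 → 9
  3-0 → 3

0x39216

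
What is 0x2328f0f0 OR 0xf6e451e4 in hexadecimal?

OR each hex digit independently (no carries):
  2|f=f, 3|6=7, 2|e=e, 8|4=c, f|5=f, 0|1=1, f|e=f, 0|4=4

0xf7ecf1f4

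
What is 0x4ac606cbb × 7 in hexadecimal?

Multiply each base-16 digit by 7, carrying:
  b×7 = 77 → write d carry 4
  b×7+4 = 81 → write 1 carry 5
  c×7+5 = 89 → write 9 carry 5
  6×7+5 = 47 → write f carry 2
  0×7+2 = 2 → write 2
  6×7 = 42 → write a carry 2
  c×7+2 = 86 → write 6 carry 5
  a×7+5 = 75 → write b carry 4
  4×7+4 = 32 → write 0 carry 2
  remaining carry: 2

0x20b6a2f91d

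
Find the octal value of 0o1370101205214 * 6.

Multiply each base-8 digit by 6, carrying:
  4×6 = 24 → write 0 carry 3
  1×6+3 = 9 → write 1 carry 1
  2×6+1 = 13 → write 5 carry 1
  5×6+1 = 31 → write 7 carry 3
  0×6+3 = 3 → write 3
  2×6 = 12 → write 4 carry 1
  1×6+1 = 7 → write 7
  0×6 = 0 → write 0
  1×6 = 6 → write 6
  0×6 = 0 → write 0
  7×6 = 42 → write 2 carry 5
  3×6+5 = 23 → write 7 carry 2
  1×6+2 = 8 → write 0 carry 1
  remaining carry: 1

0o10720607437510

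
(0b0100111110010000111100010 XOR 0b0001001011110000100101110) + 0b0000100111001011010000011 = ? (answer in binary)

0b110011100101011101001111

First 0b0100111110010000111100010 XOR 0b0001001011110000100101110 = 0b0101110101100000011001100.
Add column by column in base 2, right to left:
  0+1 = 1
  0+1 = 1
  1+0 = 1
  1+0 = 1
  0+0 = 0
  0+0 = 0
  1+0 = 1
  1+1 = 0 carry 1
  0+0+1 = 1
  0+1 = 1
  0+1 = 1
  0+0 = 0
  0+1 = 1
  0+0 = 0
  1+0 = 1
  1+1 = 0 carry 1
  0+1+1 = 0 carry 1
  1+1+1 = 1 carry 1
  0+0+1 = 1
  1+0 = 1
  1+1 = 0 carry 1
  1+0+1 = 0 carry 1
  0+0+1 = 1
  1+0 = 1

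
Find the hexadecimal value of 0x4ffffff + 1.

The trailing 6 digits are F (max in base 16), so adding 1 cascades: they roll to 0 and the next digit up increments.

0x5000000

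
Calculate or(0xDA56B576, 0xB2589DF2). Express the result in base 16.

0xFA5EBDF6

OR each hex digit independently (no carries):
  D|B=F, A|2=A, 5|5=5, 6|8=E, B|9=B, 5|D=D, 7|F=F, 6|2=6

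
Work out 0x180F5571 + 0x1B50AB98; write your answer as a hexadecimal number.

0x33600109

Add column by column in base 16, right to left:
  1+8 = 9
  7+9 = 0 carry 1
  5+B+1 = 1 carry 1
  5+A+1 = 0 carry 1
  F+0+1 = 0 carry 1
  0+5+1 = 6
  8+B = 3 carry 1
  1+1+1 = 3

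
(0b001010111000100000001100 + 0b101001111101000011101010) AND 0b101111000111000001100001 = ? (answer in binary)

0b100100000101000001100000

Add column by column in base 2, right to left:
  0+0 = 0
  0+1 = 1
  1+0 = 1
  1+1 = 0 carry 1
  0+0+1 = 1
  0+1 = 1
  0+1 = 1
  0+1 = 1
  0+0 = 0
  0+0 = 0
  0+0 = 0
  1+0 = 1
  0+1 = 1
  0+0 = 0
  0+1 = 1
  1+1 = 0 carry 1
  1+1+1 = 1 carry 1
  1+1+1 = 1 carry 1
  0+1+1 = 0 carry 1
  1+0+1 = 0 carry 1
  0+0+1 = 1
  1+1 = 0 carry 1
  0+0+1 = 1
  0+1 = 1
Sum = 0b110100110101100011110110; now AND with 0b101111000111000001100001:
  110100110101100011110110
& 101111000111000001100001
= 100100000101000001100000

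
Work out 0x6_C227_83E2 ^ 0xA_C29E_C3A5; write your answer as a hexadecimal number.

0xC00B94047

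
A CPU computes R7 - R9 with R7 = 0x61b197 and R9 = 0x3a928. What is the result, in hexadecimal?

0x5e086f

Subtract column by column in base 16:
  7-8 → f (borrow)
  9-2-1 → 6
  1-9 → 8 (borrow)
  b-a-1 → 0
  1-3 → e (borrow)
  6-0-1 → 5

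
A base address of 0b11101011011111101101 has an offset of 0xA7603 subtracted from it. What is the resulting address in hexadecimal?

0b11101011011111101101 = 0xEB7ED in hexadecimal.
Subtract column by column in base 16:
  D-3 → A
  E-0 → E
  7-6 → 1
  B-7 → 4
  E-A → 4

0x441EA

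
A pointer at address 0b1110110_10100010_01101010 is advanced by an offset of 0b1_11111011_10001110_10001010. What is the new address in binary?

0b10011100100011000011110100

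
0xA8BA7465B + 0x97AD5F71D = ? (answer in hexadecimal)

0x14067D3D78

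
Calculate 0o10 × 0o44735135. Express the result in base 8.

0o447351350

Multiply each base-8 digit by 8, carrying:
  5×8 = 40 → write 0 carry 5
  3×8+5 = 29 → write 5 carry 3
  1×8+3 = 11 → write 3 carry 1
  5×8+1 = 41 → write 1 carry 5
  3×8+5 = 29 → write 5 carry 3
  7×8+3 = 59 → write 3 carry 7
  4×8+7 = 39 → write 7 carry 4
  4×8+4 = 36 → write 4 carry 4
  remaining carry: 4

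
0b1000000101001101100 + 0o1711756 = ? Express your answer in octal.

0o2717132

0b1000000101001101100 = 0o1005154 in octal.
Add column by column in base 8, right to left:
  4+6 = 2 carry 1
  5+5+1 = 3 carry 1
  1+7+1 = 1 carry 1
  5+1+1 = 7
  0+1 = 1
  0+7 = 7
  1+1 = 2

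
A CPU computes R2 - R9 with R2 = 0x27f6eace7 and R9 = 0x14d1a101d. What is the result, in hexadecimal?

0x132549cca

Subtract column by column in base 16:
  7-d → a (borrow)
  e-1-1 → c
  c-0 → c
  a-1 → 9
  e-a → 4
  6-1 → 5
  f-d → 2
  7-4 → 3
  2-1 → 1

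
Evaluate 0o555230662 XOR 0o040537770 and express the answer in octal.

XOR each oct digit independently (no carries):
  5^0=5, 5^4=1, 5^0=5, 2^5=7, 3^3=0, 0^7=7, 6^7=1, 6^7=1, 2^0=2

0o515707112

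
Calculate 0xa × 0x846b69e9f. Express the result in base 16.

Multiply each base-16 digit by 10, carrying:
  f×10 = 150 → write 6 carry 9
  9×10+9 = 99 → write 3 carry 6
  e×10+6 = 146 → write 2 carry 9
  9×10+9 = 99 → write 3 carry 6
  6×10+6 = 66 → write 2 carry 4
  b×10+4 = 114 → write 2 carry 7
  6×10+7 = 67 → write 3 carry 4
  4×10+4 = 44 → write c carry 2
  8×10+2 = 82 → write 2 carry 5
  remaining carry: 5

0x52c3223236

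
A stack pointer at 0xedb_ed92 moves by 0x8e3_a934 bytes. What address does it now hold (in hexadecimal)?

0x17bf96c6

Add column by column in base 16, right to left:
  2+4 = 6
  9+3 = c
  d+9 = 6 carry 1
  e+a+1 = 9 carry 1
  b+3+1 = f
  d+e = b carry 1
  e+8+1 = 7 carry 1
  final carry 1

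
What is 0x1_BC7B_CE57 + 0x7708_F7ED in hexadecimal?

Add column by column in base 16, right to left:
  7+D = 4 carry 1
  5+E+1 = 4 carry 1
  E+7+1 = 6 carry 1
  C+F+1 = C carry 1
  B+8+1 = 4 carry 1
  7+0+1 = 8
  C+7 = 3 carry 1
  B+7+1 = 3 carry 1
  1+0+1 = 2

0x23384C644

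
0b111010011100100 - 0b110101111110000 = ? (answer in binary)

0b100011110100

Subtract column by column in base 2:
  0-0 → 0
  0-0 → 0
  1-0 → 1
  0-0 → 0
  0-1 → 1 (borrow)
  1-1-1 → 1 (borrow)
  1-1-1 → 1 (borrow)
  1-1-1 → 1 (borrow)
  0-1-1 → 0 (borrow)
  0-1-1 → 0 (borrow)
  1-0-1 → 0
  0-1 → 1 (borrow)
  1-0-1 → 0
  1-1 → 0
  1-1 → 0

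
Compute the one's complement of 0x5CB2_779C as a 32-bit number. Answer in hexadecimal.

0xA34D8863

Each hex digit d becomes F−d:
  5→A, C→3, B→4, 2→D, 7→8, 7→8, 9→6, C→3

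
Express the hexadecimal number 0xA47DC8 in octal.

0o51076710

Expand each hex digit to 4 bits: A=1010 4=0100 7=0111 D=1101 C=1100 8=1000.
Group the bits in threes: 101 001 000 111 110 111 001 000 → 51076710.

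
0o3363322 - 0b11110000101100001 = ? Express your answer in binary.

0o3363322 = 0b11011110011011010010 in binary.
Subtract column by column in base 2:
  0-1 → 1 (borrow)
  1-0-1 → 0
  0-0 → 0
  0-0 → 0
  1-0 → 1
  0-1 → 1 (borrow)
  1-1-1 → 1 (borrow)
  1-0-1 → 0
  0-1 → 1 (borrow)
  1-0-1 → 0
  1-0 → 1
  0-0 → 0
  0-0 → 0
  1-1 → 0
  1-1 → 0
  1-1 → 0
  1-1 → 0
  0-0 → 0
  1-0 → 1
  1-0 → 1

0b11000000010101110001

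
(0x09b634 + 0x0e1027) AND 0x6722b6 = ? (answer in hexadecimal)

Add column by column in base 16, right to left:
  4+7 = b
  3+2 = 5
  6+0 = 6
  b+1 = c
  9+e = 7 carry 1
  final carry 1
Sum = 0x17c65b; now AND with 0x6722b6:
  1&6=0, 7&7=7, c&2=0, 6&2=2, 5&b=1, b&6=2

0x70212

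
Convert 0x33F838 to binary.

Expand each hex digit to 4 bits: 3=0011 3=0011 F=1111 8=1000 3=0011 8=1000.

0b1100111111100000111000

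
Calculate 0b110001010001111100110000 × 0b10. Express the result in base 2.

0b1100010100011111001100000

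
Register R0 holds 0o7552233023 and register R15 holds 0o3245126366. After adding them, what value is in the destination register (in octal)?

0o13017361411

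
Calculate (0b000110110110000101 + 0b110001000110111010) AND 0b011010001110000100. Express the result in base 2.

0b10010001100000100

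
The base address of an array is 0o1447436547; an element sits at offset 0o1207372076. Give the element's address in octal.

0o2657030645

Add column by column in base 8, right to left:
  7+6 = 5 carry 1
  4+7+1 = 4 carry 1
  5+0+1 = 6
  6+2 = 0 carry 1
  3+7+1 = 3 carry 1
  4+3+1 = 0 carry 1
  7+7+1 = 7 carry 1
  4+0+1 = 5
  4+2 = 6
  1+1 = 2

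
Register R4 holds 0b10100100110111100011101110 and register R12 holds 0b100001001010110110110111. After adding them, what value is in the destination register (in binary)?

0b11000110000010011010100101

Add column by column in base 2, right to left:
  0+1 = 1
  1+1 = 0 carry 1
  1+1+1 = 1 carry 1
  1+0+1 = 0 carry 1
  0+1+1 = 0 carry 1
  1+1+1 = 1 carry 1
  1+0+1 = 0 carry 1
  1+1+1 = 1 carry 1
  0+1+1 = 0 carry 1
  0+0+1 = 1
  0+1 = 1
  1+1 = 0 carry 1
  1+0+1 = 0 carry 1
  1+1+1 = 1 carry 1
  1+0+1 = 0 carry 1
  0+1+1 = 0 carry 1
  1+0+1 = 0 carry 1
  1+0+1 = 0 carry 1
  0+1+1 = 0 carry 1
  0+0+1 = 1
  1+0 = 1
  0+0 = 0
  0+0 = 0
  1+1 = 0 carry 1
  0+0+1 = 1
  1+0 = 1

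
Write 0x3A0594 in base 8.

0o16402624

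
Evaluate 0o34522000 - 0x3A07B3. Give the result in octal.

0o16116115

0x3A07B3 = 0o16403663 in octal.
Subtract column by column in base 8:
  0-3 → 5 (borrow)
  0-6-1 → 1 (borrow)
  0-6-1 → 1 (borrow)
  2-3-1 → 6 (borrow)
  2-0-1 → 1
  5-4 → 1
  4-6 → 6 (borrow)
  3-1-1 → 1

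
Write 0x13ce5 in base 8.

Expand each hex digit to 4 bits: 1=0001 3=0011 c=1100 e=1110 5=0101.
Group the bits in threes: 010 011 110 011 100 101 → 236345.

0o236345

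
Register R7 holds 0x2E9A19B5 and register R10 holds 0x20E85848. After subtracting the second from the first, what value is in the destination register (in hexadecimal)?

0xDB1C16D

Subtract column by column in base 16:
  5-8 → D (borrow)
  B-4-1 → 6
  9-8 → 1
  1-5 → C (borrow)
  A-8-1 → 1
  9-E → B (borrow)
  E-0-1 → D
  2-2 → 0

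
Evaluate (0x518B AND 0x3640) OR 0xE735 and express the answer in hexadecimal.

0xF735

0x518B AND 0x3640 = 0x1000.
Then OR with 0xE735.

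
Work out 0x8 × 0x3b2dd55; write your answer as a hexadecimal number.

Multiply each base-16 digit by 8, carrying:
  5×8 = 40 → write 8 carry 2
  5×8+2 = 42 → write a carry 2
  d×8+2 = 106 → write a carry 6
  d×8+6 = 110 → write e carry 6
  2×8+6 = 22 → write 6 carry 1
  b×8+1 = 89 → write 9 carry 5
  3×8+5 = 29 → write d carry 1
  remaining carry: 1

0x1d96eaa8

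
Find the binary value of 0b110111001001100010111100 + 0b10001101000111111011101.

0b1001000110010100010011001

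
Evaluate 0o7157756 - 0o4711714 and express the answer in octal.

Subtract column by column in base 8:
  6-4 → 2
  5-1 → 4
  7-7 → 0
  7-1 → 6
  5-1 → 4
  1-7 → 2 (borrow)
  7-4-1 → 2

0o2246042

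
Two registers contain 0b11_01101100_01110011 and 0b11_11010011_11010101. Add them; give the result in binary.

0b1110100000001001000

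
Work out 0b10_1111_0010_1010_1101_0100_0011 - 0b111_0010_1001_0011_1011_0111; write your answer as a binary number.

Subtract column by column in base 2:
  1-1 → 0
  1-1 → 0
  0-1 → 1 (borrow)
  0-0-1 → 1 (borrow)
  0-1-1 → 0 (borrow)
  0-1-1 → 0 (borrow)
  1-0-1 → 0
  0-1 → 1 (borrow)
  1-1-1 → 1 (borrow)
  0-1-1 → 0 (borrow)
  1-0-1 → 0
  1-0 → 1
  0-1 → 1 (borrow)
  1-0-1 → 0
  0-0 → 0
  1-1 → 0
  0-0 → 0
  1-1 → 0
  0-0 → 0
  0-0 → 0
  1-1 → 0
  1-1 → 0
  1-1 → 0
  1-0 → 1
  0-0 → 0
  1-0 → 1

0b10100000000001100110001100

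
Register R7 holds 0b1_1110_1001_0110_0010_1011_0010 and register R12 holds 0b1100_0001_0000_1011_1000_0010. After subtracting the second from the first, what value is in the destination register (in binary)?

0b1001010000101011100110000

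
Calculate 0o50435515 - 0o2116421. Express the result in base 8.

Subtract column by column in base 8:
  5-1 → 4
  1-2 → 7 (borrow)
  5-4-1 → 0
  5-6 → 7 (borrow)
  3-1-1 → 1
  4-1 → 3
  0-2 → 6 (borrow)
  5-0-1 → 4

0o46317074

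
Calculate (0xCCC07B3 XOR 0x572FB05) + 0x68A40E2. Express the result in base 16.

First 0xCCC07B3 XOR 0x572FB05 = 0x9BEFCB6.
Add column by column in base 16, right to left:
  6+2 = 8
  B+E = 9 carry 1
  C+0+1 = D
  F+4 = 3 carry 1
  E+A+1 = 9 carry 1
  B+8+1 = 4 carry 1
  9+6+1 = 0 carry 1
  final carry 1

0x10493D98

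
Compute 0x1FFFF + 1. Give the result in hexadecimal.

0x20000

The trailing 4 digits are F (max in base 16), so adding 1 cascades: they roll to 0 and the next digit up increments.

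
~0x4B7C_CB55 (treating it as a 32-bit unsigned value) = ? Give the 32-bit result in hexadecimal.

0xB48334AA

Each hex digit d becomes F−d:
  4→B, B→4, 7→8, C→3, C→3, B→4, 5→A, 5→A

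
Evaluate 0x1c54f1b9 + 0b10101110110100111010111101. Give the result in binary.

0x1c54f1b9 = 0b11100010101001111000110111001 in binary.
Add column by column in base 2, right to left:
  1+1 = 0 carry 1
  0+0+1 = 1
  0+1 = 1
  1+1 = 0 carry 1
  1+1+1 = 1 carry 1
  1+1+1 = 1 carry 1
  0+0+1 = 1
  1+1 = 0 carry 1
  1+0+1 = 0 carry 1
  0+1+1 = 0 carry 1
  0+1+1 = 0 carry 1
  0+1+1 = 0 carry 1
  1+0+1 = 0 carry 1
  1+0+1 = 0 carry 1
  1+1+1 = 1 carry 1
  1+0+1 = 0 carry 1
  0+1+1 = 0 carry 1
  0+1+1 = 0 carry 1
  1+0+1 = 0 carry 1
  0+1+1 = 0 carry 1
  1+1+1 = 1 carry 1
  0+1+1 = 0 carry 1
  1+0+1 = 0 carry 1
  0+1+1 = 0 carry 1
  0+0+1 = 1
  0+1 = 1
  1+0 = 1
  1+0 = 1
  1+0 = 1

0b11111000100000100000001110110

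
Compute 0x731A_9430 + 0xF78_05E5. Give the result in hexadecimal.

Add column by column in base 16, right to left:
  0+5 = 5
  3+E = 1 carry 1
  4+5+1 = A
  9+0 = 9
  A+8 = 2 carry 1
  1+7+1 = 9
  3+F = 2 carry 1
  7+0+1 = 8

0x82929A15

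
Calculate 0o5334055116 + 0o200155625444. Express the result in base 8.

Add column by column in base 8, right to left:
  6+4 = 2 carry 1
  1+4+1 = 6
  1+4 = 5
  5+5 = 2 carry 1
  5+2+1 = 0 carry 1
  0+6+1 = 7
  4+5 = 1 carry 1
  3+5+1 = 1 carry 1
  3+1+1 = 5
  5+0 = 5
  0+0 = 0
  0+2 = 2

0o205511702562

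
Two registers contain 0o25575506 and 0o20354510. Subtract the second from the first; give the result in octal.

Subtract column by column in base 8:
  6-0 → 6
  0-1 → 7 (borrow)
  5-5-1 → 7 (borrow)
  5-4-1 → 0
  7-5 → 2
  5-3 → 2
  5-0 → 5
  2-2 → 0

0o5220776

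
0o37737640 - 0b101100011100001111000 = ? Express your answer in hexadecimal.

0o37737640 = 0x7fbfa0 in hexadecimal.
0b101100011100001111000 = 0x163878 in hexadecimal.
Subtract column by column in base 16:
  0-8 → 8 (borrow)
  a-7-1 → 2
  f-8 → 7
  b-3 → 8
  f-6 → 9
  7-1 → 6

0x698728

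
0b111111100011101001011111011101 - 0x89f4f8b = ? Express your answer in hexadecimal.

0x36ef4852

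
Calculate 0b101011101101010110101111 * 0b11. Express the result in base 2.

Multiply each base-2 digit by 3, carrying:
  1×3 = 3 → write 1 carry 1
  1×3+1 = 4 → write 0 carry 2
  1×3+2 = 5 → write 1 carry 2
  1×3+2 = 5 → write 1 carry 2
  0×3+2 = 2 → write 0 carry 1
  1×3+1 = 4 → write 0 carry 2
  0×3+2 = 2 → write 0 carry 1
  1×3+1 = 4 → write 0 carry 2
  1×3+2 = 5 → write 1 carry 2
  0×3+2 = 2 → write 0 carry 1
  1×3+1 = 4 → write 0 carry 2
  0×3+2 = 2 → write 0 carry 1
  1×3+1 = 4 → write 0 carry 2
  0×3+2 = 2 → write 0 carry 1
  1×3+1 = 4 → write 0 carry 2
  1×3+2 = 5 → write 1 carry 2
  0×3+2 = 2 → write 0 carry 1
  1×3+1 = 4 → write 0 carry 2
  1×3+2 = 5 → write 1 carry 2
  1×3+2 = 5 → write 1 carry 2
  0×3+2 = 2 → write 0 carry 1
  1×3+1 = 4 → write 0 carry 2
  0×3+2 = 2 → write 0 carry 1
  1×3+1 = 4 → write 0 carry 2
  remaining carry: 10

0b10000011001000000100001101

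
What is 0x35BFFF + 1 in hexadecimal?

0x35C000

The trailing 3 digits are F (max in base 16), so adding 1 cascades: they roll to 0 and the next digit up increments.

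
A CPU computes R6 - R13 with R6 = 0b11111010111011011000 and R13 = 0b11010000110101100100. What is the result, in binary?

Subtract column by column in base 2:
  0-0 → 0
  0-0 → 0
  0-1 → 1 (borrow)
  1-0-1 → 0
  1-0 → 1
  0-1 → 1 (borrow)
  1-1-1 → 1 (borrow)
  1-0-1 → 0
  0-1 → 1 (borrow)
  1-0-1 → 0
  1-1 → 0
  1-1 → 0
  0-0 → 0
  1-0 → 1
  0-0 → 0
  1-0 → 1
  1-1 → 0
  1-0 → 1
  1-1 → 0
  1-1 → 0

0b101010000101110100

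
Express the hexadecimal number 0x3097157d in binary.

Expand each hex digit to 4 bits: 3=0011 0=0000 9=1001 7=0111 1=0001 5=0101 7=0111 d=1101.

0b110000100101110001010101111101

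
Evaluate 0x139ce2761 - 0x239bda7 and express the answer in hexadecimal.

0x1379469ba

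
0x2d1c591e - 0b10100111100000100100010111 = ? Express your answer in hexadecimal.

0x2a7e5007

0b10100111100000100100010111 = 0x29e0917 in hexadecimal.
Subtract column by column in base 16:
  e-7 → 7
  1-1 → 0
  9-9 → 0
  5-0 → 5
  c-e → e (borrow)
  1-9-1 → 7 (borrow)
  d-2-1 → a
  2-0 → 2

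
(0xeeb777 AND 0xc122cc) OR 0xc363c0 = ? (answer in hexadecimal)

0xeeb777 AND 0xc122cc = 0xc02244.
Then OR with 0xc363c0.

0xc363c4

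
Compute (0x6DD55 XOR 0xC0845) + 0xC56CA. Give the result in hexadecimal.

0x172BDA

First 0x6DD55 XOR 0xC0845 = 0xAD510.
Add column by column in base 16, right to left:
  0+A = A
  1+C = D
  5+6 = B
  D+5 = 2 carry 1
  A+C+1 = 7 carry 1
  final carry 1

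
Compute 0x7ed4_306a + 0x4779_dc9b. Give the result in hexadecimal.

Add column by column in base 16, right to left:
  a+b = 5 carry 1
  6+9+1 = 0 carry 1
  0+c+1 = d
  3+d = 0 carry 1
  4+9+1 = e
  d+7 = 4 carry 1
  e+7+1 = 6 carry 1
  7+4+1 = c

0xc64e0d05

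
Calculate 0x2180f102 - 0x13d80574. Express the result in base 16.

0xda8eb8e

Subtract column by column in base 16:
  2-4 → e (borrow)
  0-7-1 → 8 (borrow)
  1-5-1 → b (borrow)
  f-0-1 → e
  0-8 → 8 (borrow)
  8-d-1 → a (borrow)
  1-3-1 → d (borrow)
  2-1-1 → 0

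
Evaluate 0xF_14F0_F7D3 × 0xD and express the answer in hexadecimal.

0xC4103C95B7

Multiply each base-16 digit by 13, carrying:
  3×13 = 39 → write 7 carry 2
  D×13+2 = 171 → write B carry 10
  7×13+10 = 101 → write 5 carry 6
  F×13+6 = 201 → write 9 carry 12
  0×13+12 = 12 → write C
  F×13 = 195 → write 3 carry 12
  4×13+12 = 64 → write 0 carry 4
  1×13+4 = 17 → write 1 carry 1
  F×13+1 = 196 → write 4 carry 12
  remaining carry: C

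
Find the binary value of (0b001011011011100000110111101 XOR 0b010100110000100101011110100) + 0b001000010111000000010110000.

First 0b001011011011100000110111101 XOR 0b010100110000100101011110100 = 0b011111101011000101101001001.
Add column by column in base 2, right to left:
  1+0 = 1
  0+0 = 0
  0+0 = 0
  1+0 = 1
  0+1 = 1
  0+1 = 1
  1+0 = 1
  0+1 = 1
  1+0 = 1
  1+0 = 1
  0+0 = 0
  1+0 = 1
  0+0 = 0
  0+0 = 0
  0+0 = 0
  1+1 = 0 carry 1
  1+1+1 = 1 carry 1
  0+1+1 = 0 carry 1
  1+0+1 = 0 carry 1
  0+1+1 = 0 carry 1
  1+0+1 = 0 carry 1
  1+0+1 = 0 carry 1
  1+0+1 = 0 carry 1
  1+0+1 = 0 carry 1
  1+1+1 = 1 carry 1
  1+0+1 = 0 carry 1
  final carry 1

0b101000000010000101111111001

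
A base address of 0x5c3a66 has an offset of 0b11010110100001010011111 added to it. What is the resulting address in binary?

0x5c3a66 = 0b10111000011101001100110 in binary.
Add column by column in base 2, right to left:
  0+1 = 1
  1+1 = 0 carry 1
  1+1+1 = 1 carry 1
  0+1+1 = 0 carry 1
  0+1+1 = 0 carry 1
  1+0+1 = 0 carry 1
  1+0+1 = 0 carry 1
  0+1+1 = 0 carry 1
  0+0+1 = 1
  1+1 = 0 carry 1
  0+0+1 = 1
  1+0 = 1
  1+0 = 1
  1+0 = 1
  0+1 = 1
  0+0 = 0
  0+1 = 1
  0+1 = 1
  1+0 = 1
  1+1 = 0 carry 1
  1+0+1 = 0 carry 1
  0+1+1 = 0 carry 1
  1+1+1 = 1 carry 1
  final carry 1

0b110001110111110100000101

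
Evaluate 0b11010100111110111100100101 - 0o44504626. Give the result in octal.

0o260262617

0b11010100111110111100100101 = 0o324767445 in octal.
Subtract column by column in base 8:
  5-6 → 7 (borrow)
  4-2-1 → 1
  4-6 → 6 (borrow)
  7-4-1 → 2
  6-0 → 6
  7-5 → 2
  4-4 → 0
  2-4 → 6 (borrow)
  3-0-1 → 2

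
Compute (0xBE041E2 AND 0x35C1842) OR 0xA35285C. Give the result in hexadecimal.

0xB75285E

0xBE041E2 AND 0x35C1842 = 0x3400042.
Then OR with 0xA35285C.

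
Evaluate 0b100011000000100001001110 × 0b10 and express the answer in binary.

0b1000110000001000010011100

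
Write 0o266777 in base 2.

0b10110110111111111

Each octal digit is 3 bits: 2=010 6=110 6=110 7=111 7=111 7=111.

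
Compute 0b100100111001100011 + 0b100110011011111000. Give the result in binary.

Add column by column in base 2, right to left:
  1+0 = 1
  1+0 = 1
  0+0 = 0
  0+1 = 1
  0+1 = 1
  1+1 = 0 carry 1
  1+1+1 = 1 carry 1
  0+1+1 = 0 carry 1
  0+0+1 = 1
  1+1 = 0 carry 1
  1+1+1 = 1 carry 1
  1+0+1 = 0 carry 1
  0+0+1 = 1
  0+1 = 1
  1+1 = 0 carry 1
  0+0+1 = 1
  0+0 = 0
  1+1 = 0 carry 1
  final carry 1

0b1001011010101011011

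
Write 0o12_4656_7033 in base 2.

0b1010100110101110111000011011

Each octal digit is 3 bits: 1=001 2=010 4=100 6=110 5=101 6=110 7=111 0=000 3=011 3=011.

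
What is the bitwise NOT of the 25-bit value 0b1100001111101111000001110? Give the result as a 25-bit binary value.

Invert each bit: 1100001111101111000001110 → 0011110000010000111110001.

0b0011110000010000111110001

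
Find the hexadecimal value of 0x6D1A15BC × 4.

Multiply each base-16 digit by 4, carrying:
  C×4 = 48 → write 0 carry 3
  B×4+3 = 47 → write F carry 2
  5×4+2 = 22 → write 6 carry 1
  1×4+1 = 5 → write 5
  A×4 = 40 → write 8 carry 2
  1×4+2 = 6 → write 6
  D×4 = 52 → write 4 carry 3
  6×4+3 = 27 → write B carry 1
  remaining carry: 1

0x1B46856F0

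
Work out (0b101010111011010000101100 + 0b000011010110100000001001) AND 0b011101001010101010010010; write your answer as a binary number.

0b1100000000100000010000

Add column by column in base 2, right to left:
  0+1 = 1
  0+0 = 0
  1+0 = 1
  1+1 = 0 carry 1
  0+0+1 = 1
  1+0 = 1
  0+0 = 0
  0+0 = 0
  0+0 = 0
  0+0 = 0
  1+0 = 1
  0+1 = 1
  1+0 = 1
  1+1 = 0 carry 1
  0+1+1 = 0 carry 1
  1+0+1 = 0 carry 1
  1+1+1 = 1 carry 1
  1+0+1 = 0 carry 1
  0+1+1 = 0 carry 1
  1+1+1 = 1 carry 1
  0+0+1 = 1
  1+0 = 1
  0+0 = 0
  1+0 = 1
Sum = 0b101110010001110000110101; now AND with 0b011101001010101010010010:
  101110010001110000110101
& 011101001010101010010010
= 001100000000100000010000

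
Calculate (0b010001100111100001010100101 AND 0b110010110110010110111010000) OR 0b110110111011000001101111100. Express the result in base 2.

0b010001100111100001010100101 AND 0b110010110110010110111010000 = 0b010000100110000000010000000.
Then OR with 0b110110111011000001101111100.

0b110110111111000001111111100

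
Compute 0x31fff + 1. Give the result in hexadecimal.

0x32000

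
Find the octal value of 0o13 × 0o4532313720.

0o63342302760

Multiply each base-8 digit by 11, carrying:
  0×11 = 0 → write 0
  2×11 = 22 → write 6 carry 2
  7×11+2 = 79 → write 7 carry 9
  3×11+9 = 42 → write 2 carry 5
  1×11+5 = 16 → write 0 carry 2
  3×11+2 = 35 → write 3 carry 4
  2×11+4 = 26 → write 2 carry 3
  3×11+3 = 36 → write 4 carry 4
  5×11+4 = 59 → write 3 carry 7
  4×11+7 = 51 → write 3 carry 6
  remaining carry: 6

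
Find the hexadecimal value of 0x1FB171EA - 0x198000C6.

Subtract column by column in base 16:
  A-6 → 4
  E-C → 2
  1-0 → 1
  7-0 → 7
  1-0 → 1
  B-8 → 3
  F-9 → 6
  1-1 → 0

0x6317124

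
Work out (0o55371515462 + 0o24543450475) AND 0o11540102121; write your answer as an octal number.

0o100102101

Add column by column in base 8, right to left:
  2+5 = 7
  6+7 = 5 carry 1
  4+4+1 = 1 carry 1
  5+0+1 = 6
  1+5 = 6
  5+4 = 1 carry 1
  1+3+1 = 5
  7+4 = 3 carry 1
  3+5+1 = 1 carry 1
  5+4+1 = 2 carry 1
  5+2+1 = 0 carry 1
  final carry 1
Sum = 0o102135166157; now AND with 0o11540102121:
  1&0=0, 0&1=0, 2&1=0, 1&5=1, 3&4=0, 5&0=0, 1&1=1, 6&0=0, 6&2=2, 1&1=1, 5&2=0, 7&1=1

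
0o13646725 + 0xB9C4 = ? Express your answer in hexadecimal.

0x300799

0o13646725 = 0x2F4DD5 in hexadecimal.
Add column by column in base 16, right to left:
  5+4 = 9
  D+C = 9 carry 1
  D+9+1 = 7 carry 1
  4+B+1 = 0 carry 1
  F+0+1 = 0 carry 1
  2+0+1 = 3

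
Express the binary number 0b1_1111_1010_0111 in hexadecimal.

0x1FA7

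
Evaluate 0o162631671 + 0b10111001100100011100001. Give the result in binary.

0b10001001111111110010011010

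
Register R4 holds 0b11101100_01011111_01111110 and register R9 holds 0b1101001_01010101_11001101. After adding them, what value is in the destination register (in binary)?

0b1010101011011010101001011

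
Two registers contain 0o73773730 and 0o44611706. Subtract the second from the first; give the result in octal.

0o27162022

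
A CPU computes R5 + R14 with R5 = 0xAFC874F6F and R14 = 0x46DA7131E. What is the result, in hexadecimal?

0xF6A2E628D

Add column by column in base 16, right to left:
  F+E = D carry 1
  6+1+1 = 8
  F+3 = 2 carry 1
  4+1+1 = 6
  7+7 = E
  8+A = 2 carry 1
  C+D+1 = A carry 1
  F+6+1 = 6 carry 1
  A+4+1 = F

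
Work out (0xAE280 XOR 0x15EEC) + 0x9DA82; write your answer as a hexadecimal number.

First 0xAE280 XOR 0x15EEC = 0xBBC6C.
Add column by column in base 16, right to left:
  C+2 = E
  6+8 = E
  C+A = 6 carry 1
  B+D+1 = 9 carry 1
  B+9+1 = 5 carry 1
  final carry 1

0x1596EE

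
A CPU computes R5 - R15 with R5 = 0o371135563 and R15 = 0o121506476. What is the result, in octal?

Subtract column by column in base 8:
  3-6 → 5 (borrow)
  6-7-1 → 6 (borrow)
  5-4-1 → 0
  5-6 → 7 (borrow)
  3-0-1 → 2
  1-5 → 4 (borrow)
  1-1-1 → 7 (borrow)
  7-2-1 → 4
  3-1 → 2

0o247427065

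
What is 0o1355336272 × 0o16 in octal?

Multiply each base-8 digit by 14, carrying:
  2×14 = 28 → write 4 carry 3
  7×14+3 = 101 → write 5 carry 12
  2×14+12 = 40 → write 0 carry 5
  6×14+5 = 89 → write 1 carry 11
  3×14+11 = 53 → write 5 carry 6
  3×14+6 = 48 → write 0 carry 6
  5×14+6 = 76 → write 4 carry 9
  5×14+9 = 79 → write 7 carry 9
  3×14+9 = 51 → write 3 carry 6
  1×14+6 = 20 → write 4 carry 2
  remaining carry: 2

0o24374051054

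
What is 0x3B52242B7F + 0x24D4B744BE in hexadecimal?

0x6026DB703D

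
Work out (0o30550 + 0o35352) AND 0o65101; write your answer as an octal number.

0o64100

Add column by column in base 8, right to left:
  0+2 = 2
  5+5 = 2 carry 1
  5+3+1 = 1 carry 1
  0+5+1 = 6
  3+3 = 6
Sum = 0o66122; now AND with 0o65101:
  6&6=6, 6&5=4, 1&1=1, 2&0=0, 2&1=0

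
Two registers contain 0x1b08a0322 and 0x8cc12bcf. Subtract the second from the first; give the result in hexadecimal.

0x123c8d753

Subtract column by column in base 16:
  2-f → 3 (borrow)
  2-c-1 → 5 (borrow)
  3-b-1 → 7 (borrow)
  0-2-1 → d (borrow)
  a-1-1 → 8
  8-c → c (borrow)
  0-c-1 → 3 (borrow)
  b-8-1 → 2
  1-0 → 1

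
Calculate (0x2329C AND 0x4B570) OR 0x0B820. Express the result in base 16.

0xB830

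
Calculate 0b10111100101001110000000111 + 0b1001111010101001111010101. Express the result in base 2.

0b100001011111110111111011100

Add column by column in base 2, right to left:
  1+1 = 0 carry 1
  1+0+1 = 0 carry 1
  1+1+1 = 1 carry 1
  0+0+1 = 1
  0+1 = 1
  0+0 = 0
  0+1 = 1
  0+1 = 1
  0+1 = 1
  0+1 = 1
  1+0 = 1
  1+0 = 1
  1+1 = 0 carry 1
  0+0+1 = 1
  0+1 = 1
  1+0 = 1
  0+1 = 1
  1+0 = 1
  0+1 = 1
  0+1 = 1
  1+1 = 0 carry 1
  1+1+1 = 1 carry 1
  1+0+1 = 0 carry 1
  1+0+1 = 0 carry 1
  0+1+1 = 0 carry 1
  1+0+1 = 0 carry 1
  final carry 1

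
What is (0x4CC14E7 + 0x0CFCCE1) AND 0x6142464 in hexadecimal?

0x4102040

Add column by column in base 16, right to left:
  7+1 = 8
  E+E = C carry 1
  4+C+1 = 1 carry 1
  1+C+1 = E
  C+F = B carry 1
  C+C+1 = 9 carry 1
  4+0+1 = 5
Sum = 0x59BE1C8; now AND with 0x6142464:
  5&6=4, 9&1=1, B&4=0, E&2=2, 1&4=0, C&6=4, 8&4=0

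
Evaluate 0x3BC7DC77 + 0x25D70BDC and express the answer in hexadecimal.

Add column by column in base 16, right to left:
  7+C = 3 carry 1
  7+D+1 = 5 carry 1
  C+B+1 = 8 carry 1
  D+0+1 = E
  7+7 = E
  C+D = 9 carry 1
  B+5+1 = 1 carry 1
  3+2+1 = 6

0x619EE853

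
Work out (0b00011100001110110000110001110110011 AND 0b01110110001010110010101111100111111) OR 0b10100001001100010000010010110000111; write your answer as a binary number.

0b10110101001110110000110011110110111

0b00011100001110110000110001110110011 AND 0b01110110001010110010101111100111111 = 0b00010100001010110000100001100110011.
Then OR with 0b10100001001100010000010010110000111.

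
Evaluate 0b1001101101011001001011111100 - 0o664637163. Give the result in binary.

0b10111000100101010010001001

0o664637163 = 0b110110100110011111001110011 in binary.
Subtract column by column in base 2:
  0-1 → 1 (borrow)
  0-1-1 → 0 (borrow)
  1-0-1 → 0
  1-0 → 1
  1-1 → 0
  1-1 → 0
  1-1 → 0
  1-0 → 1
  0-0 → 0
  1-1 → 0
  0-1 → 1 (borrow)
  0-1-1 → 0 (borrow)
  1-1-1 → 1 (borrow)
  0-1-1 → 0 (borrow)
  0-0-1 → 1 (borrow)
  1-0-1 → 0
  1-1 → 0
  0-1 → 1 (borrow)
  1-0-1 → 0
  0-0 → 0
  1-1 → 0
  1-0 → 1
  0-1 → 1 (borrow)
  1-1-1 → 1 (borrow)
  1-0-1 → 0
  0-1 → 1 (borrow)
  0-1-1 → 0 (borrow)
  1-0-1 → 0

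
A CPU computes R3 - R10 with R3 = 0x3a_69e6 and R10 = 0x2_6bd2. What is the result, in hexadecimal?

Subtract column by column in base 16:
  6-2 → 4
  e-d → 1
  9-b → e (borrow)
  6-6-1 → f (borrow)
  a-2-1 → 7
  3-0 → 3

0x37fe14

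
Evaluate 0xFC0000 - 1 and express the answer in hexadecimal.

0xFBFFFF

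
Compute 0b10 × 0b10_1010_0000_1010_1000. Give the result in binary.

0b1010100000101010000

Multiply each base-2 digit by 2, carrying:
  0×2 = 0 → write 0
  0×2 = 0 → write 0
  0×2 = 0 → write 0
  1×2 = 2 → write 0 carry 1
  0×2+1 = 1 → write 1
  1×2 = 2 → write 0 carry 1
  0×2+1 = 1 → write 1
  1×2 = 2 → write 0 carry 1
  0×2+1 = 1 → write 1
  0×2 = 0 → write 0
  0×2 = 0 → write 0
  0×2 = 0 → write 0
  0×2 = 0 → write 0
  1×2 = 2 → write 0 carry 1
  0×2+1 = 1 → write 1
  1×2 = 2 → write 0 carry 1
  0×2+1 = 1 → write 1
  1×2 = 2 → write 0 carry 1
  remaining carry: 1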